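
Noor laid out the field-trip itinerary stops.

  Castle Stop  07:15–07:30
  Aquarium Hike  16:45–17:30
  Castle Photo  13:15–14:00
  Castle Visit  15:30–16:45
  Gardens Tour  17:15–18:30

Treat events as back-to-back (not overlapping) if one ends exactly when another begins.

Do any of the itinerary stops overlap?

Sorted by start: Castle Stop, Castle Photo, Castle Visit, Aquarium Hike, Gardens Tour.
Castle Photo starts after Castle Stop ends — done with Castle Stop.
Castle Visit starts after Castle Photo ends — done with Castle Photo.
Aquarium Hike starts exactly when Castle Visit ends (back-to-back, no overlap) — done with Castle Visit.
Gardens Tour starts before Aquarium Hike ends → Aquarium Hike and Gardens Tour overlap.
That's a conflict, so the schedule is not conflict-free.

Yes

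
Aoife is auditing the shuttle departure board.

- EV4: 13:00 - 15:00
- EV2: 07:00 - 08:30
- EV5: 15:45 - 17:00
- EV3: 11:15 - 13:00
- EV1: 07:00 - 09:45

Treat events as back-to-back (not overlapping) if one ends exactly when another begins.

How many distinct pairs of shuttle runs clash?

Check each pair: they overlap iff neither finishes before the other starts.
Sorted by start: EV1, EV2, EV3, EV4, EV5.
EV2 starts before EV1 ends → EV1 and EV2 overlap.
EV3 starts after EV1 ends, so EV1 has no further overlaps.
EV3 starts after EV2 ends, so EV2 has no further overlaps.
EV4 starts exactly when EV3 ends (back-to-back, no overlap), so EV3 has no further overlaps.
EV5 starts after EV4 ends.
Overlapping pairs: EV1 & EV2 — 1 in total.

1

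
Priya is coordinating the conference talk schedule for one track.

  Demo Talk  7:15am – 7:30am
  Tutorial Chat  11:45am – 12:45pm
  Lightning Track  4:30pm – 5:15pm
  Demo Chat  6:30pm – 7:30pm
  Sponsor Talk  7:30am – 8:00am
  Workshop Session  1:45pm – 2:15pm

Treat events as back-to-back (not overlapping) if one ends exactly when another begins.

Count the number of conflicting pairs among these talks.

Check each pair: they overlap iff neither finishes before the other starts.
Sorted by start: Demo Talk, Sponsor Talk, Tutorial Chat, Workshop Session, Lightning Track, Demo Chat.
Sponsor Talk starts exactly when Demo Talk ends (back-to-back, no overlap), so nothing later overlaps Demo Talk either.
Tutorial Chat starts after Sponsor Talk ends, so nothing later overlaps Sponsor Talk either.
Workshop Session starts after Tutorial Chat ends, so nothing later overlaps Tutorial Chat either.
Lightning Track starts after Workshop Session ends, so nothing later overlaps Workshop Session either.
Demo Chat starts after Lightning Track ends.
No pair overlaps.

0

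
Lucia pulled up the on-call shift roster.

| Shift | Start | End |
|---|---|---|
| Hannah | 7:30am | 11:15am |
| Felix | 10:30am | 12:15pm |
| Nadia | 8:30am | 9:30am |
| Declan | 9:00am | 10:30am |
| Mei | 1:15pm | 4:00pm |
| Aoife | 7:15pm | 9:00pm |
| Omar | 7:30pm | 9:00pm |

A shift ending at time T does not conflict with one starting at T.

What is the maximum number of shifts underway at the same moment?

3

Sort all start/end points and keep a running count:
7:30am start Hannah → 1
8:30am start Nadia → 2
9:00am start Declan → 3
9:30am end Nadia → 2
10:30am end Declan → 1
10:30am start Felix → 2
11:15am end Hannah → 1
12:15pm end Felix → 0
1:15pm start Mei → 1
4:00pm end Mei → 0
7:15pm start Aoife → 1
7:30pm start Omar → 2
9:00pm end Aoife → 1
9:00pm end Omar → 0
Peak is 3, at 9:00am (Declan, Hannah, Nadia).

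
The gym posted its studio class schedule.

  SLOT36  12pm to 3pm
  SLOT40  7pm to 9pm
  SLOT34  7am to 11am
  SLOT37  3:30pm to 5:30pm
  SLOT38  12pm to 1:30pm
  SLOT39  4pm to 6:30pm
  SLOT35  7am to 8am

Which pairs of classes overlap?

Sorted by start: SLOT34, SLOT35, SLOT36, SLOT38, SLOT37, SLOT39, SLOT40.
SLOT35 starts before SLOT34 ends → SLOT34 and SLOT35 overlap.
SLOT36 starts after SLOT34 ends, so SLOT34 has no further overlaps.
SLOT36 starts after SLOT35 ends, so SLOT35 has no further overlaps.
SLOT38 starts before SLOT36 ends → SLOT36 and SLOT38 overlap.
SLOT37 starts after SLOT36 ends, so SLOT36 has no further overlaps.
SLOT37 starts after SLOT38 ends, so SLOT38 has no further overlaps.
SLOT39 starts before SLOT37 ends → SLOT37 and SLOT39 overlap.
SLOT40 starts after SLOT37 ends.
SLOT40 starts after SLOT39 ends.

SLOT34 & SLOT35, SLOT36 & SLOT38, SLOT37 & SLOT39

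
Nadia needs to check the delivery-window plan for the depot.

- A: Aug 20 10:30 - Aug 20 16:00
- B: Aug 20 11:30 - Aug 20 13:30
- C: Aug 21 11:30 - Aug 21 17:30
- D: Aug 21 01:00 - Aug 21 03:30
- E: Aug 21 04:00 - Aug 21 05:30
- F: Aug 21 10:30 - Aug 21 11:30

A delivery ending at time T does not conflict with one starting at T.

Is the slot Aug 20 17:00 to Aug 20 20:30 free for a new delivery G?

Yes — the slot is free

A: ends Aug 20 16:00 at or before G starts Aug 20 17:00 → clear.
B: ends Aug 20 13:30 at or before G starts Aug 20 17:00 → clear.
D: starts Aug 21 01:00 at or after G ends Aug 20 20:30 → clear.
E: starts Aug 21 04:00 at or after G ends Aug 20 20:30 → clear.
F: starts Aug 21 10:30 at or after G ends Aug 20 20:30 → clear.
C: starts Aug 21 11:30 at or after G ends Aug 20 20:30 → clear.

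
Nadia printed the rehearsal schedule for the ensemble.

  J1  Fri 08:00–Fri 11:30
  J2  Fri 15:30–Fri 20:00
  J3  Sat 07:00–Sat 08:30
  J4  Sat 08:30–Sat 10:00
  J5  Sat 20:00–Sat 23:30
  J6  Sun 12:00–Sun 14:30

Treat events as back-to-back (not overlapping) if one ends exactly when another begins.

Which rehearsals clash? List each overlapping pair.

Sorted by start: J1, J2, J3, J4, J5, J6.
J2 starts after J1 ends — done with J1.
J3 starts after J2 ends — done with J2.
J4 starts exactly when J3 ends (back-to-back, no overlap) — done with J3.
J5 starts after J4 ends — done with J4.
J6 starts after J5 ends.

none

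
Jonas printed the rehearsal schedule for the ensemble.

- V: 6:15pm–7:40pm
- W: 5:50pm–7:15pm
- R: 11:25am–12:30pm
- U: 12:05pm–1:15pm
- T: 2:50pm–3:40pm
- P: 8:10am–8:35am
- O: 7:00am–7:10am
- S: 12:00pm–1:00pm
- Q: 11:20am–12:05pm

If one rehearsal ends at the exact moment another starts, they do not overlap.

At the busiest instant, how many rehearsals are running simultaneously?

3

Walk through starts and ends in time order (an end at T is processed before a start at T):
7:00am start O → 1
7:10am end O → 0
8:10am start P → 1
8:35am end P → 0
11:20am start Q → 1
11:25am start R → 2
12:00pm start S → 3
12:05pm end Q → 2
12:05pm start U → 3
12:30pm end R → 2
1:00pm end S → 1
1:15pm end U → 0
2:50pm start T → 1
3:40pm end T → 0
5:50pm start W → 1
6:15pm start V → 2
7:15pm end W → 1
7:40pm end V → 0
Peak is 3, at 12:00pm (Q, R, S).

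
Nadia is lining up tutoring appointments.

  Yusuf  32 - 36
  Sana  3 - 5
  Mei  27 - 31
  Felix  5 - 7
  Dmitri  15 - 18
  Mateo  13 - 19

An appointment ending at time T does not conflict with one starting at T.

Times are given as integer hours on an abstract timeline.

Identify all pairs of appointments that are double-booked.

Dmitri & Mateo

Sorted by start: Sana, Felix, Mateo, Dmitri, Mei, Yusuf.
Felix starts exactly when Sana ends (back-to-back, no overlap); Sana is clear from here.
Mateo starts after Felix ends; Felix is clear from here.
Dmitri starts before Mateo ends → Mateo and Dmitri overlap.
Mei starts after Mateo ends; Mateo is clear from here.
Mei starts after Dmitri ends; Dmitri is clear from here.
Yusuf starts after Mei ends.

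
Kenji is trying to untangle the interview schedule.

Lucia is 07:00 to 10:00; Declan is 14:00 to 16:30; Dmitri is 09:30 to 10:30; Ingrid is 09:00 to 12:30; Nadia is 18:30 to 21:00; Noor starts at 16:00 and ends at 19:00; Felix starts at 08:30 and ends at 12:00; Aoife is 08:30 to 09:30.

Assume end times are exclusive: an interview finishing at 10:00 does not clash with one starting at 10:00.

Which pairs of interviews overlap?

Sorted by start: Lucia, Felix, Aoife, Ingrid, Dmitri, Declan, Noor, Nadia.
Felix starts before Lucia ends → Lucia and Felix overlap.
Aoife starts before Lucia ends → Lucia and Aoife overlap.
Ingrid starts before Lucia ends → Lucia and Ingrid overlap.
Dmitri starts before Lucia ends → Lucia and Dmitri overlap.
Declan starts after Lucia ends, so Lucia has no further overlaps.
Aoife starts before Felix ends → Felix and Aoife overlap.
Ingrid starts before Felix ends → Felix and Ingrid overlap.
Dmitri starts before Felix ends → Felix and Dmitri overlap.
Declan starts after Felix ends, so Felix has no further overlaps.
Ingrid starts before Aoife ends → Aoife and Ingrid overlap.
Dmitri starts exactly when Aoife ends (back-to-back, no overlap), so Aoife has no further overlaps.
Dmitri starts before Ingrid ends → Ingrid and Dmitri overlap.
Declan starts after Ingrid ends, so Ingrid has no further overlaps.
Declan starts after Dmitri ends, so Dmitri has no further overlaps.
Noor starts before Declan ends → Declan and Noor overlap.
Nadia starts after Declan ends.
Nadia starts before Noor ends → Noor and Nadia overlap.

Aoife & Felix, Aoife & Ingrid, Aoife & Lucia, Declan & Noor, Dmitri & Felix, Dmitri & Ingrid, Dmitri & Lucia, Felix & Ingrid, Felix & Lucia, Ingrid & Lucia, Nadia & Noor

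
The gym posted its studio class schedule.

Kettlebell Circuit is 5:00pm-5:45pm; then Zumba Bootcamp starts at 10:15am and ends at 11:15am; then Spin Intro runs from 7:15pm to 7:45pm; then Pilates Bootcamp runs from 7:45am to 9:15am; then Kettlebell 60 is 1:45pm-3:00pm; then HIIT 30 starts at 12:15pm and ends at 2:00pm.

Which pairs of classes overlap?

Sorted by start: Pilates Bootcamp, Zumba Bootcamp, HIIT 30, Kettlebell 60, Kettlebell Circuit, Spin Intro.
Zumba Bootcamp starts after Pilates Bootcamp ends; Pilates Bootcamp is clear from here.
HIIT 30 starts after Zumba Bootcamp ends; Zumba Bootcamp is clear from here.
Kettlebell 60 starts before HIIT 30 ends → HIIT 30 and Kettlebell 60 overlap.
Kettlebell Circuit starts after HIIT 30 ends; HIIT 30 is clear from here.
Kettlebell Circuit starts after Kettlebell 60 ends; Kettlebell 60 is clear from here.
Spin Intro starts after Kettlebell Circuit ends.

HIIT 30 & Kettlebell 60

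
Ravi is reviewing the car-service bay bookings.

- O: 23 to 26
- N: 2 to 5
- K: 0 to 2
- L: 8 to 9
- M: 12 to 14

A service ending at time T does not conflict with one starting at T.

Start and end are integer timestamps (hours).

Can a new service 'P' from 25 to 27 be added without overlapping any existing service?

K: ends 2 at or before P starts 25 → clear.
N: ends 5 at or before P starts 25 → clear.
L: ends 9 at or before P starts 25 → clear.
M: ends 14 at or before P starts 25 → clear.
O: starts 23 before P ends 27, and ends 26 after P starts 25 → overlap.
P overlaps O.

No — it overlaps O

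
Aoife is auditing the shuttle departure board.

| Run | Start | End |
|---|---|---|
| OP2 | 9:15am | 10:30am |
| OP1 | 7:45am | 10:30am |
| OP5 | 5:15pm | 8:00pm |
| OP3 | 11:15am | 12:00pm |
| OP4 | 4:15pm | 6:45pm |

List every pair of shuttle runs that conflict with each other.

Sorted by start: OP1, OP2, OP3, OP4, OP5.
OP2 starts before OP1 ends → OP1 and OP2 overlap.
OP3 starts after OP1 ends — done with OP1.
OP3 starts after OP2 ends — done with OP2.
OP4 starts after OP3 ends — done with OP3.
OP5 starts before OP4 ends → OP4 and OP5 overlap.

OP1 & OP2, OP4 & OP5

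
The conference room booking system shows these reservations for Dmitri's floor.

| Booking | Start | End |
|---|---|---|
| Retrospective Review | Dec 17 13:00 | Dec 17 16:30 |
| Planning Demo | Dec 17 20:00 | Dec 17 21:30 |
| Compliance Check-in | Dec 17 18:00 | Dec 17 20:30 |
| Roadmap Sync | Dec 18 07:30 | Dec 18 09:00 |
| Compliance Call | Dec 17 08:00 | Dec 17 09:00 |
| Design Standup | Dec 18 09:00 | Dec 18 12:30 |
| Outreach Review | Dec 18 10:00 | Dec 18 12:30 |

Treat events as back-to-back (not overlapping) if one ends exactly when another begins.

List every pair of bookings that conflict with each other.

Compliance Check-in & Planning Demo, Design Standup & Outreach Review

Sorted by start: Compliance Call, Retrospective Review, Compliance Check-in, Planning Demo, Roadmap Sync, Design Standup, Outreach Review.
Retrospective Review starts after Compliance Call ends, so Compliance Call has no further overlaps.
Compliance Check-in starts after Retrospective Review ends, so Retrospective Review has no further overlaps.
Planning Demo starts before Compliance Check-in ends → Compliance Check-in and Planning Demo overlap.
Roadmap Sync starts after Compliance Check-in ends, so Compliance Check-in has no further overlaps.
Roadmap Sync starts after Planning Demo ends, so Planning Demo has no further overlaps.
Design Standup starts exactly when Roadmap Sync ends (back-to-back, no overlap), so Roadmap Sync has no further overlaps.
Outreach Review starts before Design Standup ends → Design Standup and Outreach Review overlap.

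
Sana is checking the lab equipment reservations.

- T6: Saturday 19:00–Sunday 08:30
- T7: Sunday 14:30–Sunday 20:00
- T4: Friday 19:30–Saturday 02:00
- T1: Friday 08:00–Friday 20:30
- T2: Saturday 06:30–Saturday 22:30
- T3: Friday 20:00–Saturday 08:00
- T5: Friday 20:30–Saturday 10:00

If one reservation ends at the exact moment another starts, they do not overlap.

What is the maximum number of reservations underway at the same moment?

Sweep the timeline, counting +1 at each start and −1 at each end (ends before starts at a tie):
Friday 08:00 start T1 → 1
Friday 19:30 start T4 → 2
Friday 20:00 start T3 → 3
Friday 20:30 end T1 → 2
Friday 20:30 start T5 → 3
Saturday 02:00 end T4 → 2
Saturday 06:30 start T2 → 3
Saturday 08:00 end T3 → 2
Saturday 10:00 end T5 → 1
Saturday 19:00 start T6 → 2
Saturday 22:30 end T2 → 1
Sunday 08:30 end T6 → 0
Sunday 14:30 start T7 → 1
Sunday 20:00 end T7 → 0
Peak is 3, at Friday 20:00 (T1, T3, T4).

3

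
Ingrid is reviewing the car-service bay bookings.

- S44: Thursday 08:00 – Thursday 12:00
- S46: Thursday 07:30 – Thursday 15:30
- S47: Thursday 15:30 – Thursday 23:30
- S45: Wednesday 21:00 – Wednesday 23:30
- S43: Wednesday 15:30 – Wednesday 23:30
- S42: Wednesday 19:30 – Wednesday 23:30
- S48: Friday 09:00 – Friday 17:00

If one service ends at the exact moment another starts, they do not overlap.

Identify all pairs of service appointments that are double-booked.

Check each pair: they overlap iff neither finishes before the other starts.
Sorted by start: S43, S42, S45, S46, S44, S47, S48.
S42 starts before S43 ends → S43 and S42 overlap.
S45 starts before S43 ends → S43 and S45 overlap.
S46 starts after S43 ends — done with S43.
S45 starts before S42 ends → S42 and S45 overlap.
S46 starts after S42 ends — done with S42.
S46 starts after S45 ends — done with S45.
S44 starts before S46 ends → S46 and S44 overlap.
S47 starts exactly when S46 ends (back-to-back, no overlap) — done with S46.
S47 starts after S44 ends — done with S44.
S48 starts after S47 ends.

S42 & S43, S42 & S45, S43 & S45, S44 & S46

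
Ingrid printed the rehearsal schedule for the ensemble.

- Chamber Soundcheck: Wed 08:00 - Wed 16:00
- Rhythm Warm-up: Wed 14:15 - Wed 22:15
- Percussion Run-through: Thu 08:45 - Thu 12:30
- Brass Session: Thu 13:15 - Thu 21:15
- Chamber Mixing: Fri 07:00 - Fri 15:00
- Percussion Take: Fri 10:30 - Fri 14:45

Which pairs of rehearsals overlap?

Chamber Mixing & Percussion Take, Chamber Soundcheck & Rhythm Warm-up

Check each pair: they overlap iff neither finishes before the other starts.
Sorted by start: Chamber Soundcheck, Rhythm Warm-up, Percussion Run-through, Brass Session, Chamber Mixing, Percussion Take.
Rhythm Warm-up starts before Chamber Soundcheck ends → Chamber Soundcheck and Rhythm Warm-up overlap.
Percussion Run-through starts after Chamber Soundcheck ends, so nothing later overlaps Chamber Soundcheck either.
Percussion Run-through starts after Rhythm Warm-up ends, so nothing later overlaps Rhythm Warm-up either.
Brass Session starts after Percussion Run-through ends, so nothing later overlaps Percussion Run-through either.
Chamber Mixing starts after Brass Session ends, so nothing later overlaps Brass Session either.
Percussion Take starts before Chamber Mixing ends → Chamber Mixing and Percussion Take overlap.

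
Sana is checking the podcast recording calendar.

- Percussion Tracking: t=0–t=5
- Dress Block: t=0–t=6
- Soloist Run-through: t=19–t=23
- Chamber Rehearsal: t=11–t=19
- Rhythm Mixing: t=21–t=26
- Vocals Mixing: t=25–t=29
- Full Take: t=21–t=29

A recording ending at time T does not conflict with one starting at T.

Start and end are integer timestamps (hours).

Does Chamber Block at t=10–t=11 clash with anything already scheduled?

Percussion Tracking: ends t=5 at or before Chamber Block starts t=10 → clear.
Dress Block: ends t=6 at or before Chamber Block starts t=10 → clear.
Chamber Rehearsal: starts t=11 at or after Chamber Block ends t=11 → clear.
Soloist Run-through: starts t=19 at or after Chamber Block ends t=11 → clear.
Rhythm Mixing: starts t=21 at or after Chamber Block ends t=11 → clear.
Full Take: starts t=21 at or after Chamber Block ends t=11 → clear.
Vocals Mixing: starts t=25 at or after Chamber Block ends t=11 → clear.

No — it doesn't clash with anything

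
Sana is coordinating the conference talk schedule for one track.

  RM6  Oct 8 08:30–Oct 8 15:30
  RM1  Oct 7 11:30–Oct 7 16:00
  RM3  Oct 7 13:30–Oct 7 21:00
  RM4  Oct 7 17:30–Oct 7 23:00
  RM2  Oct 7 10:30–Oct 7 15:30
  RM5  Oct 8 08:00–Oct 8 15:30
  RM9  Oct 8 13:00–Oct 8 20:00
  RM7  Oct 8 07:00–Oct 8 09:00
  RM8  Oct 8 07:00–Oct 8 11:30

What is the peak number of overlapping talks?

4

Walk through starts and ends in time order (an end at T is processed before a start at T):
Oct 7 10:30 start RM2 → 1
Oct 7 11:30 start RM1 → 2
Oct 7 13:30 start RM3 → 3
Oct 7 15:30 end RM2 → 2
Oct 7 16:00 end RM1 → 1
Oct 7 17:30 start RM4 → 2
Oct 7 21:00 end RM3 → 1
Oct 7 23:00 end RM4 → 0
Oct 8 07:00 start RM7 → 1
Oct 8 07:00 start RM8 → 2
Oct 8 08:00 start RM5 → 3
Oct 8 08:30 start RM6 → 4
Oct 8 09:00 end RM7 → 3
Oct 8 11:30 end RM8 → 2
Oct 8 13:00 start RM9 → 3
Oct 8 15:30 end RM5 → 2
Oct 8 15:30 end RM6 → 1
Oct 8 20:00 end RM9 → 0
Peak is 4, at Oct 8 08:30 (RM5, RM6, RM7, RM8).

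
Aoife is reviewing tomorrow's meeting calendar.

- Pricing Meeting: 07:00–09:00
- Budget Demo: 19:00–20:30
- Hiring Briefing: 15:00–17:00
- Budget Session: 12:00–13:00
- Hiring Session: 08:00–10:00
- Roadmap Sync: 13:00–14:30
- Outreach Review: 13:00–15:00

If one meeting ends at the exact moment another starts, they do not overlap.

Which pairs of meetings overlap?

Hiring Session & Pricing Meeting, Outreach Review & Roadmap Sync

Sorted by start: Pricing Meeting, Hiring Session, Budget Session, Outreach Review, Roadmap Sync, Hiring Briefing, Budget Demo.
Hiring Session starts before Pricing Meeting ends → Pricing Meeting and Hiring Session overlap.
Budget Session starts after Pricing Meeting ends, so nothing later overlaps Pricing Meeting either.
Budget Session starts after Hiring Session ends, so nothing later overlaps Hiring Session either.
Outreach Review starts exactly when Budget Session ends (back-to-back, no overlap), so nothing later overlaps Budget Session either.
Roadmap Sync starts before Outreach Review ends → Outreach Review and Roadmap Sync overlap.
Hiring Briefing starts exactly when Outreach Review ends (back-to-back, no overlap), so nothing later overlaps Outreach Review either.
Hiring Briefing starts after Roadmap Sync ends, so nothing later overlaps Roadmap Sync either.
Budget Demo starts after Hiring Briefing ends.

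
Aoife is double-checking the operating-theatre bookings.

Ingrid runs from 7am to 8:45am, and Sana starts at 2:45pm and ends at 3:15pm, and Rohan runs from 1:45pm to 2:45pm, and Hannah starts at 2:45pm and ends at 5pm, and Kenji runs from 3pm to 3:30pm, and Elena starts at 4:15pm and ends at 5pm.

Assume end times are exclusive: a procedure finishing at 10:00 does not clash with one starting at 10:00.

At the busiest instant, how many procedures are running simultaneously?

3

Sweep the timeline, counting +1 at each start and −1 at each end (ends before starts at a tie):
7am start Ingrid → 1
8:45am end Ingrid → 0
1:45pm start Rohan → 1
2:45pm end Rohan → 0
2:45pm start Hannah → 1
2:45pm start Sana → 2
3pm start Kenji → 3
3:15pm end Sana → 2
3:30pm end Kenji → 1
4:15pm start Elena → 2
5pm end Elena → 1
5pm end Hannah → 0
Peak is 3, at 3pm (Hannah, Kenji, Sana).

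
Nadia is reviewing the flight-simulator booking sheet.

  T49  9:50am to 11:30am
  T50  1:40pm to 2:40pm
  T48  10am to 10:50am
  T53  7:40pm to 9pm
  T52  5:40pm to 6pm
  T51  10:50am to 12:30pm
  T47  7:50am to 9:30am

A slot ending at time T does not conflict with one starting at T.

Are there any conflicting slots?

Two intervals overlap when each starts before the other ends.
Sorted by start: T47, T49, T48, T51, T50, T52, T53.
T49 starts after T47 ends, so T47 has no further overlaps.
T48 starts before T49 ends → T49 and T48 overlap.
That's a conflict, so the schedule is not conflict-free.

Yes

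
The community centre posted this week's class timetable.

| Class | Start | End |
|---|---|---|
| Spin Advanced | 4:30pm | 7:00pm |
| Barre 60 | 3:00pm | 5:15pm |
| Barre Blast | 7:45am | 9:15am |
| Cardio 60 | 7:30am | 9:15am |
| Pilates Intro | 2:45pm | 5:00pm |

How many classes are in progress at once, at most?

Walk through starts and ends in time order (an end at T is processed before a start at T):
7:30am start Cardio 60 → 1
7:45am start Barre Blast → 2
9:15am end Barre Blast → 1
9:15am end Cardio 60 → 0
2:45pm start Pilates Intro → 1
3:00pm start Barre 60 → 2
4:30pm start Spin Advanced → 3
5:00pm end Pilates Intro → 2
5:15pm end Barre 60 → 1
7:00pm end Spin Advanced → 0
Peak is 3, at 4:30pm (Barre 60, Pilates Intro, Spin Advanced).

3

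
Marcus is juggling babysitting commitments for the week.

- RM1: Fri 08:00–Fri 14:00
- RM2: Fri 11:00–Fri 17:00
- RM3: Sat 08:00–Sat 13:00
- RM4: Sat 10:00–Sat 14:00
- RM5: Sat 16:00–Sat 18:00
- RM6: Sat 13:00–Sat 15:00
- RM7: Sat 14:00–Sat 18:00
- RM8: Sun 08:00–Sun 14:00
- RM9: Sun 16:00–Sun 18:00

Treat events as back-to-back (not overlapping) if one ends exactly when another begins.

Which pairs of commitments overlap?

RM1 & RM2, RM3 & RM4, RM4 & RM6, RM5 & RM7, RM6 & RM7

Sorted by start: RM1, RM2, RM3, RM4, RM6, RM7, RM5, RM8, RM9.
RM2 starts before RM1 ends → RM1 and RM2 overlap.
RM3 starts after RM1 ends — done with RM1.
RM3 starts after RM2 ends — done with RM2.
RM4 starts before RM3 ends → RM3 and RM4 overlap.
RM6 starts exactly when RM3 ends (back-to-back, no overlap) — done with RM3.
RM6 starts before RM4 ends → RM4 and RM6 overlap.
RM7 starts exactly when RM4 ends (back-to-back, no overlap) — done with RM4.
RM7 starts before RM6 ends → RM6 and RM7 overlap.
RM5 starts after RM6 ends — done with RM6.
RM5 starts before RM7 ends → RM7 and RM5 overlap.
RM8 starts after RM7 ends — done with RM7.
RM8 starts after RM5 ends — done with RM5.
RM9 starts after RM8 ends.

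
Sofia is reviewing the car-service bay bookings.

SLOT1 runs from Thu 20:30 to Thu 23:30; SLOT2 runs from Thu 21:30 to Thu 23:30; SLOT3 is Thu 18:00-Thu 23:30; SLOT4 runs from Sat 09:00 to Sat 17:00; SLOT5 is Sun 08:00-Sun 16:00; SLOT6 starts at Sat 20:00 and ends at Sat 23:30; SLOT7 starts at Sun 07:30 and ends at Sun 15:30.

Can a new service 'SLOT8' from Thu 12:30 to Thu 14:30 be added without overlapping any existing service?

SLOT3: starts Thu 18:00 at or after SLOT8 ends Thu 14:30 → clear.
SLOT1: starts Thu 20:30 at or after SLOT8 ends Thu 14:30 → clear.
SLOT2: starts Thu 21:30 at or after SLOT8 ends Thu 14:30 → clear.
SLOT4: starts Sat 09:00 at or after SLOT8 ends Thu 14:30 → clear.
SLOT6: starts Sat 20:00 at or after SLOT8 ends Thu 14:30 → clear.
SLOT7: starts Sun 07:30 at or after SLOT8 ends Thu 14:30 → clear.
SLOT5: starts Sun 08:00 at or after SLOT8 ends Thu 14:30 → clear.

Yes — the slot is free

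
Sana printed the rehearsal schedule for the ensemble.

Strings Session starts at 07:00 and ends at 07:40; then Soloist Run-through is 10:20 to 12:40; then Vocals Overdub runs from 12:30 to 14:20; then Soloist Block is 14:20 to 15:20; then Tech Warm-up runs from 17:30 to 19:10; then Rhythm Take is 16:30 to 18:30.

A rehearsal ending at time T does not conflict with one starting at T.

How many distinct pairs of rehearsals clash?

2

Sorted by start: Strings Session, Soloist Run-through, Vocals Overdub, Soloist Block, Rhythm Take, Tech Warm-up.
Soloist Run-through starts after Strings Session ends, so Strings Session has no further overlaps.
Vocals Overdub starts before Soloist Run-through ends → Soloist Run-through and Vocals Overdub overlap.
Soloist Block starts after Soloist Run-through ends, so Soloist Run-through has no further overlaps.
Soloist Block starts exactly when Vocals Overdub ends (back-to-back, no overlap), so Vocals Overdub has no further overlaps.
Rhythm Take starts after Soloist Block ends, so Soloist Block has no further overlaps.
Tech Warm-up starts before Rhythm Take ends → Rhythm Take and Tech Warm-up overlap.
Overlapping pairs: Rhythm Take & Tech Warm-up, Soloist Run-through & Vocals Overdub — 2 in total.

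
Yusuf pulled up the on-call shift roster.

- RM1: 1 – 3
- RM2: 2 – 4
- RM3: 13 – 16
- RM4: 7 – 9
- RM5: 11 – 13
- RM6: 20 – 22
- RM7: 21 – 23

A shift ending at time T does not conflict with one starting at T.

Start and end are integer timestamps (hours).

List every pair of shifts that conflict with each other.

RM1 & RM2, RM6 & RM7

Sorted by start: RM1, RM2, RM4, RM5, RM3, RM6, RM7.
RM2 starts before RM1 ends → RM1 and RM2 overlap.
RM4 starts after RM1 ends; RM1 is clear from here.
RM4 starts after RM2 ends; RM2 is clear from here.
RM5 starts after RM4 ends; RM4 is clear from here.
RM3 starts exactly when RM5 ends (back-to-back, no overlap); RM5 is clear from here.
RM6 starts after RM3 ends; RM3 is clear from here.
RM7 starts before RM6 ends → RM6 and RM7 overlap.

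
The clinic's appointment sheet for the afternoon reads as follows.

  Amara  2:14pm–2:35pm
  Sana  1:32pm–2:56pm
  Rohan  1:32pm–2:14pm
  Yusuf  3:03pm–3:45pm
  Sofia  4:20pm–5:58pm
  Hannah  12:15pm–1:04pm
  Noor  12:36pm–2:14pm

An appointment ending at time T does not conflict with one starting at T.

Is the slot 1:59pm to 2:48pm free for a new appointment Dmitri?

No — it overlaps Amara, Noor, Rohan, Sana

Hannah: ends 1:04pm at or before Dmitri starts 1:59pm → clear.
Noor: starts 12:36pm before Dmitri ends 2:48pm, and ends 2:14pm after Dmitri starts 1:59pm → overlap.
Sana: starts 1:32pm before Dmitri ends 2:48pm, and ends 2:56pm after Dmitri starts 1:59pm → overlap.
Rohan: starts 1:32pm before Dmitri ends 2:48pm, and ends 2:14pm after Dmitri starts 1:59pm → overlap.
Amara: starts 2:14pm before Dmitri ends 2:48pm, and ends 2:35pm after Dmitri starts 1:59pm → overlap.
Yusuf: starts 3:03pm at or after Dmitri ends 2:48pm → clear.
Sofia: starts 4:20pm at or after Dmitri ends 2:48pm → clear.
Dmitri overlaps Noor, Sana, Rohan, Amara.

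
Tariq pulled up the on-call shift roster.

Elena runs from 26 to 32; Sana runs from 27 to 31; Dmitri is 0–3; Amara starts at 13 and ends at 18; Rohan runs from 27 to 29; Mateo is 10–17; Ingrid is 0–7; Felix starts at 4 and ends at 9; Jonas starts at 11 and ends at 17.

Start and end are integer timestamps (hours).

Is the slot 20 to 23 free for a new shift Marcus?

Dmitri: ends 3 at or before Marcus starts 20 → clear.
Ingrid: ends 7 at or before Marcus starts 20 → clear.
Felix: ends 9 at or before Marcus starts 20 → clear.
Mateo: ends 17 at or before Marcus starts 20 → clear.
Jonas: ends 17 at or before Marcus starts 20 → clear.
Amara: ends 18 at or before Marcus starts 20 → clear.
Elena: starts 26 at or after Marcus ends 23 → clear.
Sana: starts 27 at or after Marcus ends 23 → clear.
Rohan: starts 27 at or after Marcus ends 23 → clear.

Yes — the slot is free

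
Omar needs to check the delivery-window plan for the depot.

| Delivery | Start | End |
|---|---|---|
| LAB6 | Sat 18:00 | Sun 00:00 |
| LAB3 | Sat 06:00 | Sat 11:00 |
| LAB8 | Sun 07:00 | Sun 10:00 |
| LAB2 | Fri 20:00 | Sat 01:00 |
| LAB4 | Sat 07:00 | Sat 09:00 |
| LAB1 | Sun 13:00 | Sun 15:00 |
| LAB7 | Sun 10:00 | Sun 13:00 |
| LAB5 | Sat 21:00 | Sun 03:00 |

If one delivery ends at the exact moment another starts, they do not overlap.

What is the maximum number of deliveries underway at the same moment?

2

Walk through starts and ends in time order (an end at T is processed before a start at T):
Fri 20:00 start LAB2 → 1
Sat 01:00 end LAB2 → 0
Sat 06:00 start LAB3 → 1
Sat 07:00 start LAB4 → 2
Sat 09:00 end LAB4 → 1
Sat 11:00 end LAB3 → 0
Sat 18:00 start LAB6 → 1
Sat 21:00 start LAB5 → 2
Sun 00:00 end LAB6 → 1
Sun 03:00 end LAB5 → 0
Sun 07:00 start LAB8 → 1
Sun 10:00 end LAB8 → 0
Sun 10:00 start LAB7 → 1
Sun 13:00 end LAB7 → 0
Sun 13:00 start LAB1 → 1
Sun 15:00 end LAB1 → 0
Peak is 2, at Sat 07:00 (LAB3, LAB4).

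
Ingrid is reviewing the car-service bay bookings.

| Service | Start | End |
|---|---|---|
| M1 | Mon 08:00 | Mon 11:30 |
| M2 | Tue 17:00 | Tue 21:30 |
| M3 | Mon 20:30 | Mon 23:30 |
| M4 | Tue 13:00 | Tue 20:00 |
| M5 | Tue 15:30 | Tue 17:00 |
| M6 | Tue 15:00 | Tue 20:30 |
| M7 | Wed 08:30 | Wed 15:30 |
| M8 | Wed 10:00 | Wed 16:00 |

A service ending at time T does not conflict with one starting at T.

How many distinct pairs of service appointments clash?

6

Two intervals overlap when each starts before the other ends.
Sorted by start: M1, M3, M4, M6, M5, M2, M7, M8.
M3 starts after M1 ends, so nothing later overlaps M1 either.
M4 starts after M3 ends, so nothing later overlaps M3 either.
M6 starts before M4 ends → M4 and M6 overlap.
M5 starts before M4 ends → M4 and M5 overlap.
M2 starts before M4 ends → M4 and M2 overlap.
M7 starts after M4 ends, so nothing later overlaps M4 either.
M5 starts before M6 ends → M6 and M5 overlap.
M2 starts before M6 ends → M6 and M2 overlap.
M7 starts after M6 ends, so nothing later overlaps M6 either.
M2 starts exactly when M5 ends (back-to-back, no overlap), so nothing later overlaps M5 either.
M7 starts after M2 ends, so nothing later overlaps M2 either.
M8 starts before M7 ends → M7 and M8 overlap.
Overlapping pairs: M2 & M4, M2 & M6, M4 & M5, M4 & M6, M5 & M6, M7 & M8 — 6 in total.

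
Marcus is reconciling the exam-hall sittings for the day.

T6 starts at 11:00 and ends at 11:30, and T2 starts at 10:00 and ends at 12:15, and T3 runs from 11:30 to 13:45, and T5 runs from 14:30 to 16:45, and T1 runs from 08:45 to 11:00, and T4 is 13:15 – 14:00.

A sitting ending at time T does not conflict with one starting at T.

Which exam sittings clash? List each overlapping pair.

Sorted by start: T1, T2, T6, T3, T4, T5.
T2 starts before T1 ends → T1 and T2 overlap.
T6 starts exactly when T1 ends (back-to-back, no overlap), so T1 has no further overlaps.
T6 starts before T2 ends → T2 and T6 overlap.
T3 starts before T2 ends → T2 and T3 overlap.
T4 starts after T2 ends, so T2 has no further overlaps.
T3 starts exactly when T6 ends (back-to-back, no overlap), so T6 has no further overlaps.
T4 starts before T3 ends → T3 and T4 overlap.
T5 starts after T3 ends.
T5 starts after T4 ends.

T1 & T2, T2 & T3, T2 & T6, T3 & T4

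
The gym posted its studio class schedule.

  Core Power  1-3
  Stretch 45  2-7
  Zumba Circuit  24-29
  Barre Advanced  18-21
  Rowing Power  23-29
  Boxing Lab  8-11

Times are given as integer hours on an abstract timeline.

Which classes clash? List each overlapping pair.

Core Power & Stretch 45, Rowing Power & Zumba Circuit

Sorted by start: Core Power, Stretch 45, Boxing Lab, Barre Advanced, Rowing Power, Zumba Circuit.
Stretch 45 starts before Core Power ends → Core Power and Stretch 45 overlap.
Boxing Lab starts after Core Power ends, so Core Power has no further overlaps.
Boxing Lab starts after Stretch 45 ends, so Stretch 45 has no further overlaps.
Barre Advanced starts after Boxing Lab ends, so Boxing Lab has no further overlaps.
Rowing Power starts after Barre Advanced ends, so Barre Advanced has no further overlaps.
Zumba Circuit starts before Rowing Power ends → Rowing Power and Zumba Circuit overlap.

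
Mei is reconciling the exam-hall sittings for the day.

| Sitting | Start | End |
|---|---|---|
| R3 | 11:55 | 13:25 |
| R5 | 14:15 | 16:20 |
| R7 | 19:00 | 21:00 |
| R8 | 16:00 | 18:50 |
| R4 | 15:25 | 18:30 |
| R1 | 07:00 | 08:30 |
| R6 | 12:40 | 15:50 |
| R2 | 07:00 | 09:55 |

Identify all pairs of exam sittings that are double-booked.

R1 & R2, R3 & R6, R4 & R5, R4 & R6, R4 & R8, R5 & R6, R5 & R8

Sorted by start: R1, R2, R3, R6, R5, R4, R8, R7.
R2 starts before R1 ends → R1 and R2 overlap.
R3 starts after R1 ends, so R1 has no further overlaps.
R3 starts after R2 ends, so R2 has no further overlaps.
R6 starts before R3 ends → R3 and R6 overlap.
R5 starts after R3 ends, so R3 has no further overlaps.
R5 starts before R6 ends → R6 and R5 overlap.
R4 starts before R6 ends → R6 and R4 overlap.
R8 starts after R6 ends, so R6 has no further overlaps.
R4 starts before R5 ends → R5 and R4 overlap.
R8 starts before R5 ends → R5 and R8 overlap.
R7 starts after R5 ends.
R8 starts before R4 ends → R4 and R8 overlap.
R7 starts after R4 ends.
R7 starts after R8 ends.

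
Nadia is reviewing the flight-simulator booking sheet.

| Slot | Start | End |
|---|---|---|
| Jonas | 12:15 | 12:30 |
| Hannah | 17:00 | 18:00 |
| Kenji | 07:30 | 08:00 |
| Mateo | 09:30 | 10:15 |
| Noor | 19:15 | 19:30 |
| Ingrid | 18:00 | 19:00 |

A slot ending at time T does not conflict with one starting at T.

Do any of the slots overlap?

No

Sorted by start: Kenji, Mateo, Jonas, Hannah, Ingrid, Noor.
Mateo starts after Kenji ends, so nothing later overlaps Kenji either.
Jonas starts after Mateo ends, so nothing later overlaps Mateo either.
Hannah starts after Jonas ends, so nothing later overlaps Jonas either.
Ingrid starts exactly when Hannah ends (back-to-back, no overlap), so nothing later overlaps Hannah either.
Noor starts after Ingrid ends.
Every pair is clear; the schedule has no overlaps.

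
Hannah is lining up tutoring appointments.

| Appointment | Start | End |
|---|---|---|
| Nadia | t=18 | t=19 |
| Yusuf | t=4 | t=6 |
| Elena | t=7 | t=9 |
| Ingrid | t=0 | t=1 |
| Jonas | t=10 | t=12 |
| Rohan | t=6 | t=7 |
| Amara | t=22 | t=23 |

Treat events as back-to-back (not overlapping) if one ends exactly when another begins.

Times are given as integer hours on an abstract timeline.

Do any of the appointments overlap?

Sorted by start: Ingrid, Yusuf, Rohan, Elena, Jonas, Nadia, Amara.
Yusuf starts after Ingrid ends, so nothing later overlaps Ingrid either.
Rohan starts exactly when Yusuf ends (back-to-back, no overlap), so nothing later overlaps Yusuf either.
Elena starts exactly when Rohan ends (back-to-back, no overlap), so nothing later overlaps Rohan either.
Jonas starts after Elena ends, so nothing later overlaps Elena either.
Nadia starts after Jonas ends, so nothing later overlaps Jonas either.
Amara starts after Nadia ends.
Every pair is clear; the schedule has no overlaps.

No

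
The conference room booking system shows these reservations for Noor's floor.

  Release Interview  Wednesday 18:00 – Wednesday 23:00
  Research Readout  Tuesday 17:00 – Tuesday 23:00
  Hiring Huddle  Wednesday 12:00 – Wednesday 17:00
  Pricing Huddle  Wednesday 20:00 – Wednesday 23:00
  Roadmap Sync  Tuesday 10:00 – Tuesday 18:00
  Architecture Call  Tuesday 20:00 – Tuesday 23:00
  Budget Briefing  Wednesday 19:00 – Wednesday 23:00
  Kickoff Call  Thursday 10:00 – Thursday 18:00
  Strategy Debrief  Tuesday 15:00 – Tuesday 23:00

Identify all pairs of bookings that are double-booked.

Sorted by start: Roadmap Sync, Strategy Debrief, Research Readout, Architecture Call, Hiring Huddle, Release Interview, Budget Briefing, Pricing Huddle, Kickoff Call.
Strategy Debrief starts before Roadmap Sync ends → Roadmap Sync and Strategy Debrief overlap.
Research Readout starts before Roadmap Sync ends → Roadmap Sync and Research Readout overlap.
Architecture Call starts after Roadmap Sync ends, so nothing later overlaps Roadmap Sync either.
Research Readout starts before Strategy Debrief ends → Strategy Debrief and Research Readout overlap.
Architecture Call starts before Strategy Debrief ends → Strategy Debrief and Architecture Call overlap.
Hiring Huddle starts after Strategy Debrief ends, so nothing later overlaps Strategy Debrief either.
Architecture Call starts before Research Readout ends → Research Readout and Architecture Call overlap.
Hiring Huddle starts after Research Readout ends, so nothing later overlaps Research Readout either.
Hiring Huddle starts after Architecture Call ends, so nothing later overlaps Architecture Call either.
Release Interview starts after Hiring Huddle ends, so nothing later overlaps Hiring Huddle either.
Budget Briefing starts before Release Interview ends → Release Interview and Budget Briefing overlap.
Pricing Huddle starts before Release Interview ends → Release Interview and Pricing Huddle overlap.
Kickoff Call starts after Release Interview ends.
Pricing Huddle starts before Budget Briefing ends → Budget Briefing and Pricing Huddle overlap.
Kickoff Call starts after Budget Briefing ends.
Kickoff Call starts after Pricing Huddle ends.

Architecture Call & Research Readout, Architecture Call & Strategy Debrief, Budget Briefing & Pricing Huddle, Budget Briefing & Release Interview, Pricing Huddle & Release Interview, Research Readout & Roadmap Sync, Research Readout & Strategy Debrief, Roadmap Sync & Strategy Debrief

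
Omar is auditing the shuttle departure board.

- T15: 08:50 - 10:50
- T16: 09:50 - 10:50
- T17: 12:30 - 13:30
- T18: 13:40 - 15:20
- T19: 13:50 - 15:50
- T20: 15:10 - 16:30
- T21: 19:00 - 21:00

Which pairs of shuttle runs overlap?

Sorted by start: T15, T16, T17, T18, T19, T20, T21.
T16 starts before T15 ends → T15 and T16 overlap.
T17 starts after T15 ends, so T15 has no further overlaps.
T17 starts after T16 ends, so T16 has no further overlaps.
T18 starts after T17 ends, so T17 has no further overlaps.
T19 starts before T18 ends → T18 and T19 overlap.
T20 starts before T18 ends → T18 and T20 overlap.
T21 starts after T18 ends.
T20 starts before T19 ends → T19 and T20 overlap.
T21 starts after T19 ends.
T21 starts after T20 ends.

T15 & T16, T18 & T19, T18 & T20, T19 & T20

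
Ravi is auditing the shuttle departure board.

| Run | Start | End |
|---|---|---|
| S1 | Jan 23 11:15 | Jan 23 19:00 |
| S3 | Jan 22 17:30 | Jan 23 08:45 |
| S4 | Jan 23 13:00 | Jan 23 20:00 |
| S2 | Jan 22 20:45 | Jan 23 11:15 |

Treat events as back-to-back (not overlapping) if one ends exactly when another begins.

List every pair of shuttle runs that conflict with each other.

S1 & S4, S2 & S3

Check each pair: they overlap iff neither finishes before the other starts.
Sorted by start: S3, S2, S1, S4.
S2 starts before S3 ends → S3 and S2 overlap.
S1 starts after S3 ends — done with S3.
S1 starts exactly when S2 ends (back-to-back, no overlap) — done with S2.
S4 starts before S1 ends → S1 and S4 overlap.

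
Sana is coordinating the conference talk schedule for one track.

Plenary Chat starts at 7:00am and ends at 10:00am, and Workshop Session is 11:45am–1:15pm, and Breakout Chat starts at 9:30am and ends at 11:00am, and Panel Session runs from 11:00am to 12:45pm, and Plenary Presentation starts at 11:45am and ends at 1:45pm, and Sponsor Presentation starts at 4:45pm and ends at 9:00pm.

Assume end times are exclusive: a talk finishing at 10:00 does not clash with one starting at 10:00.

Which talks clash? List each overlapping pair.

Breakout Chat & Plenary Chat, Panel Session & Plenary Presentation, Panel Session & Workshop Session, Plenary Presentation & Workshop Session

Sorted by start: Plenary Chat, Breakout Chat, Panel Session, Workshop Session, Plenary Presentation, Sponsor Presentation.
Breakout Chat starts before Plenary Chat ends → Plenary Chat and Breakout Chat overlap.
Panel Session starts after Plenary Chat ends — done with Plenary Chat.
Panel Session starts exactly when Breakout Chat ends (back-to-back, no overlap) — done with Breakout Chat.
Workshop Session starts before Panel Session ends → Panel Session and Workshop Session overlap.
Plenary Presentation starts before Panel Session ends → Panel Session and Plenary Presentation overlap.
Sponsor Presentation starts after Panel Session ends.
Plenary Presentation starts before Workshop Session ends → Workshop Session and Plenary Presentation overlap.
Sponsor Presentation starts after Workshop Session ends.
Sponsor Presentation starts after Plenary Presentation ends.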